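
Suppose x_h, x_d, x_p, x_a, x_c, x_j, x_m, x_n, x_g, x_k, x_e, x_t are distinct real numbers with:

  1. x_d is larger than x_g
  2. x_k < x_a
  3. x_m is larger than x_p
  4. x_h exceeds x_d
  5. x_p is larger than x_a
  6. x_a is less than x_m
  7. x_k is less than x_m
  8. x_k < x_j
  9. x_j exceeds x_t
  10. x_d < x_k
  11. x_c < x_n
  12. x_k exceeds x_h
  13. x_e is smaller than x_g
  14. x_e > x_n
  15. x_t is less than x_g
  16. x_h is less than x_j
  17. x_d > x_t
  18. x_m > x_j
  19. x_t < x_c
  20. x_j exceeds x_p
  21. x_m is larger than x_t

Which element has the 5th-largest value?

x_k

Piecing the relations together gives one ordering: x_t < x_c < x_n < x_e < x_g < x_d < x_h < x_k < x_a < x_p < x_j < x_m.
Counting 5 from the largest end gives x_k.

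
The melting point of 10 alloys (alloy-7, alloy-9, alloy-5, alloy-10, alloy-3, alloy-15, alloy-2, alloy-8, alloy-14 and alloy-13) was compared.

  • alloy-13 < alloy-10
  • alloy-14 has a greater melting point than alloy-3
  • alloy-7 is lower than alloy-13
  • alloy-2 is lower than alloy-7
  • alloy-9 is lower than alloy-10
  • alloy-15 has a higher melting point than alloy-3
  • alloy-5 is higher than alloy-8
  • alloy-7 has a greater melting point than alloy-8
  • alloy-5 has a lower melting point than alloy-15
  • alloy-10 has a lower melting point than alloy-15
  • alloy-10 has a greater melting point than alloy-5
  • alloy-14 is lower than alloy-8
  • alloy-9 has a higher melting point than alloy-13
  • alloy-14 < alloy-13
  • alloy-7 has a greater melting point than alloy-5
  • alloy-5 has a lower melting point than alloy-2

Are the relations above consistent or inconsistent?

consistent

Every relation is compatible with alloy-3 < alloy-14 < alloy-8 < alloy-5 < alloy-2 < alloy-7 < alloy-13 < alloy-9 < alloy-10 < alloy-15; the set is consistent.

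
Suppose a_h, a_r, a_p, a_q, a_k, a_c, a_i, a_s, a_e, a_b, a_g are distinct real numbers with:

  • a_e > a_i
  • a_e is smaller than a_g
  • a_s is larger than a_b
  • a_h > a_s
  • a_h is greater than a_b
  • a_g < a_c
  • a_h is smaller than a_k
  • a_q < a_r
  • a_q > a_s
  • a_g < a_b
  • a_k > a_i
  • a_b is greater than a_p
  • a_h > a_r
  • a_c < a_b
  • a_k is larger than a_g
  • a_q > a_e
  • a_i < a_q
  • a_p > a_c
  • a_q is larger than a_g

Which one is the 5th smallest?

The consecutive relations fix a unique order: a_i < a_e < a_g < a_c < a_p < a_b < a_s < a_q < a_r < a_h < a_k.
The 5th smallest is a_p.

a_p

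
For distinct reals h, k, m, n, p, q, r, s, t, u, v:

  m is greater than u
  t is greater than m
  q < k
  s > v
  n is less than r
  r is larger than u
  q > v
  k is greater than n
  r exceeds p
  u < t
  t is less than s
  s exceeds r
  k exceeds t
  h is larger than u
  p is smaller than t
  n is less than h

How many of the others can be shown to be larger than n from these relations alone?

From n the given relations immediately reach r, k, h.
From those, s — 4 in total.
No other element is forced above n by the given relations, so the count is 4.

4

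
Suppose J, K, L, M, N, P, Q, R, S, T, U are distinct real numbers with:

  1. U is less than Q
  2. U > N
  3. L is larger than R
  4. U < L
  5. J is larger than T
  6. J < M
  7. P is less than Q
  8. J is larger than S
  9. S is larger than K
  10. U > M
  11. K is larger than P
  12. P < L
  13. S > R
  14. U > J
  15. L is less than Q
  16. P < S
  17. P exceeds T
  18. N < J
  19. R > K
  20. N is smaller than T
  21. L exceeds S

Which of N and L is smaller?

N < T and T < P give N < P.
Then P < K extends the chain to K.
Then K < R extends the chain to R.
Then R < S extends the chain to S.
With S < J: N < T < P < K < R < S < J.
Then J < M extends the chain to M.
With M < U: N < T < P < K < R < S < J < M < U.
With U < L: N < T < P < K < R < S < J < M < U < L.
So N < L; N is the smaller of the two.

N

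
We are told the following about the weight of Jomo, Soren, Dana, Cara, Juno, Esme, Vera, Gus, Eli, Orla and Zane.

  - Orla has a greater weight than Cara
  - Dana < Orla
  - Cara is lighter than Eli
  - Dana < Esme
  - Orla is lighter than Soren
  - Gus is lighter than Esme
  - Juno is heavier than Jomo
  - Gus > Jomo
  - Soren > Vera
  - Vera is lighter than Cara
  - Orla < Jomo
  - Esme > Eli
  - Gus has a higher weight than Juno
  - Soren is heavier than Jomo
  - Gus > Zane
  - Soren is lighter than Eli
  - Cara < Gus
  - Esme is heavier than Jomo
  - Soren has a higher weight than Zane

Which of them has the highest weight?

Esme

Chaining downward from Esme: directly below it, Dana, Jomo, Gus, Eli; then Zane, Cara, Orla, Soren, Juno; then Vera.
That covers every other element, and nothing is given above Esme, so Esme is the highest weight.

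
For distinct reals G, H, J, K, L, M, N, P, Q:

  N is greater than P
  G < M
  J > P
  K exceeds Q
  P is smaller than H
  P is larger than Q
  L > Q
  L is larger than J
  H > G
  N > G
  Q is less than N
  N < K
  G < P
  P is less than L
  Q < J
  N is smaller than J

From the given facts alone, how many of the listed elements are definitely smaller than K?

4

From K the given relations immediately reach Q, N.
From those, G, P — 4 in total.
Nothing else is reachable below K; 4 in all.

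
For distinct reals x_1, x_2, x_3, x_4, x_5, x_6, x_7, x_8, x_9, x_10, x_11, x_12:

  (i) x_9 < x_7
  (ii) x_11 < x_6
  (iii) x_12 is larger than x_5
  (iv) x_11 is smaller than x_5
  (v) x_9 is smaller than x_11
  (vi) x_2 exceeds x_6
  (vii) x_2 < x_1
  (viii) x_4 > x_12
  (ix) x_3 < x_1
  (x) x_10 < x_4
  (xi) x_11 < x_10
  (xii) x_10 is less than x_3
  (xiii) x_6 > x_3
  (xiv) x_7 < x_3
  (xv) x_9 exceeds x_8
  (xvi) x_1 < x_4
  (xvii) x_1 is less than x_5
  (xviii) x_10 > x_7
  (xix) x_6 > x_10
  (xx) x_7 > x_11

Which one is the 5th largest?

Chaining the given pairs: x_8 < x_9 < x_11 < x_7 < x_10 < x_3 < x_6 < x_2 < x_1 < x_5 < x_12 < x_4.
The 5th largest is x_2.

x_2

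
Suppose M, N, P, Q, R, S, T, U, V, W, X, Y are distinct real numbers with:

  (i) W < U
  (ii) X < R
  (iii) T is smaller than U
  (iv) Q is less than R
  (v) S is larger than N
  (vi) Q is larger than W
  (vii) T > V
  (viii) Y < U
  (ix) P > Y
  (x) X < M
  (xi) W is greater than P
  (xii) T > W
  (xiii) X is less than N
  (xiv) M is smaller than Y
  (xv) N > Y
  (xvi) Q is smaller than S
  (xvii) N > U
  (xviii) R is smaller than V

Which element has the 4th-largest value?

T

The consecutive relations fix a unique order: X < M < Y < P < W < Q < R < V < T < U < N < S.
The 4th largest is T.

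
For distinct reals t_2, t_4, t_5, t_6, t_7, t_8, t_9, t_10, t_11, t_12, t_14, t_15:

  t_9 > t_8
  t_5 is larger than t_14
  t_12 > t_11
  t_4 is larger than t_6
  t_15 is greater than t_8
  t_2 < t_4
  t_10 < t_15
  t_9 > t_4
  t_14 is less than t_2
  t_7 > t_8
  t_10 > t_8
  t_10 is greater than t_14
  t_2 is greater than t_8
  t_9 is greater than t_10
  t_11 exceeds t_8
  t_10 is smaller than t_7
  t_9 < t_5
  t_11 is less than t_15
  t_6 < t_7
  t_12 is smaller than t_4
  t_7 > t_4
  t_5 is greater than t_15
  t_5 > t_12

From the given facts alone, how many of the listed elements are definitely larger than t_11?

6

The elements the relations force above t_11 are t_12, t_4, t_9, t_15, t_7, t_5 — no chain reaches any other.
That is 6.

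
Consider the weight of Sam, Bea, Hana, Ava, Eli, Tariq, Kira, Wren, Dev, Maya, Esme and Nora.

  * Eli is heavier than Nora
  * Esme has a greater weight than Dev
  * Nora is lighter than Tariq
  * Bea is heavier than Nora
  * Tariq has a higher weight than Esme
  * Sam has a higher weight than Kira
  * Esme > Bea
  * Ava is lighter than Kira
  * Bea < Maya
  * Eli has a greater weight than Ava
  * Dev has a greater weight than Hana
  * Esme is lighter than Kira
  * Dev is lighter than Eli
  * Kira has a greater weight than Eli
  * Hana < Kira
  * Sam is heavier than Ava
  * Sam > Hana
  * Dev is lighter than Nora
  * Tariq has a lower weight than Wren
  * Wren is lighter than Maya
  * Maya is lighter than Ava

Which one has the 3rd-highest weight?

The consecutive relations fix a unique order: Hana < Dev < Nora < Bea < Esme < Tariq < Wren < Maya < Ava < Eli < Kira < Sam.
The 3rd largest is Eli.

Eli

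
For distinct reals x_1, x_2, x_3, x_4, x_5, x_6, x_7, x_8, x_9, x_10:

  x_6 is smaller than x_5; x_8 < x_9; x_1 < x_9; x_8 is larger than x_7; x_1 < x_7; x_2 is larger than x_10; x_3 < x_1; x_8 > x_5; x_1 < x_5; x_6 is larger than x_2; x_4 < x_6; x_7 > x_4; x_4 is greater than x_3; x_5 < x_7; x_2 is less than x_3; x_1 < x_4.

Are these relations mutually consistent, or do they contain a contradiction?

The single ordering x_10 < x_2 < x_3 < x_1 < x_4 < x_6 < x_5 < x_7 < x_8 < x_9 satisfies every listed relation, so no contradiction arises.

consistent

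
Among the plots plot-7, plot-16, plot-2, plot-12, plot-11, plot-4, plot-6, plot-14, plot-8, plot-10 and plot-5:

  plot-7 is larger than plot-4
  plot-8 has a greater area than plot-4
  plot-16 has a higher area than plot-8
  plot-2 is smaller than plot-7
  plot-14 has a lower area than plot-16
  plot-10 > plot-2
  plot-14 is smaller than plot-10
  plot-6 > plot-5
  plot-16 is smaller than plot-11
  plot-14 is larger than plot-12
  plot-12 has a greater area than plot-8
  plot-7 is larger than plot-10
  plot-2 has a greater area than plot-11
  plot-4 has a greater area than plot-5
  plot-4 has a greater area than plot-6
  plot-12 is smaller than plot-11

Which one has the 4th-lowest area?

plot-8

The consecutive relations fix a unique order: plot-5 < plot-6 < plot-4 < plot-8 < plot-12 < plot-14 < plot-16 < plot-11 < plot-2 < plot-10 < plot-7.
Counting 4 from the smallest end gives plot-8.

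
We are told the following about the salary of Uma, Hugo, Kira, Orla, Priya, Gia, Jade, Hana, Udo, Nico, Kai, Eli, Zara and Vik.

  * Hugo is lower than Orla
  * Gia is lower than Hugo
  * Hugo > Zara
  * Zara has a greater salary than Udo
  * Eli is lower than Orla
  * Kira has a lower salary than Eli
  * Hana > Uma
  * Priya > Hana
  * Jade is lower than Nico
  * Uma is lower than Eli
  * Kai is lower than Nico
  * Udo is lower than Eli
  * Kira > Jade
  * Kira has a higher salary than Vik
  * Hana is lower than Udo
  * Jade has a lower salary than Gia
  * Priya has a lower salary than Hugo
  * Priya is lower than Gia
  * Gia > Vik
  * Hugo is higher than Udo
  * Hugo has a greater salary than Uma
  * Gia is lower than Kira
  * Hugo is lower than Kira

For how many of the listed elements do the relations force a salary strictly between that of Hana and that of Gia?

The relations place Hana below Gia. An element lies strictly between them when it is forced above Hana and also forced below Gia.
Above Hana: {Priya, Udo, Zara, Hugo, Kira, Eli, Orla}. Below Gia: {Uma, Jade, Priya, Vik}.
Intersection: {Priya} — 1.

1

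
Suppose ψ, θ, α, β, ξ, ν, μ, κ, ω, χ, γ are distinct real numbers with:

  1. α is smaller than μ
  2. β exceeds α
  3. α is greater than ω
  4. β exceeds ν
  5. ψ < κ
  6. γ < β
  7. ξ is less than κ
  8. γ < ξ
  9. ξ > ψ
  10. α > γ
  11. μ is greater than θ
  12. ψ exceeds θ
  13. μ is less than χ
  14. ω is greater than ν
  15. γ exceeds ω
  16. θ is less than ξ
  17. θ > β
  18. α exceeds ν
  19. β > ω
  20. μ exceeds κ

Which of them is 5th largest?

ψ

Chaining the given pairs: ν < ω < γ < α < β < θ < ψ < ξ < κ < μ < χ.
Counting 5 from the largest end gives ψ.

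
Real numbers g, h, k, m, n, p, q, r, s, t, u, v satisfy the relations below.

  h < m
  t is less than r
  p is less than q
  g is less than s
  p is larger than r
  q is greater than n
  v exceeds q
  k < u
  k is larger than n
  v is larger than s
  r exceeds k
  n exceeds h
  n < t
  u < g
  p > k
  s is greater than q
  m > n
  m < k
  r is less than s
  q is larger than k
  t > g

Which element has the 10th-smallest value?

Piecing the relations together gives one ordering: h < n < m < k < u < g < t < r < p < q < s < v.
The 10th smallest is q.

q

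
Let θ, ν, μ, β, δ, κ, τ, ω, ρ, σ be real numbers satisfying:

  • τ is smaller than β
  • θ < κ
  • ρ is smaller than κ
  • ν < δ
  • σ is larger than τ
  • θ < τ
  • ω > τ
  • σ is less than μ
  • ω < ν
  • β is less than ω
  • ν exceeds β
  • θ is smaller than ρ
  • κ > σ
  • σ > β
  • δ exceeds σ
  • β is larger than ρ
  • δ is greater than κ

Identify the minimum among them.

Chaining upward from θ: directly above it, τ, ρ, κ; then β, ω, σ, δ; then ν, μ.
That covers every other element, and nothing is given below θ, so θ is the minimum.

θ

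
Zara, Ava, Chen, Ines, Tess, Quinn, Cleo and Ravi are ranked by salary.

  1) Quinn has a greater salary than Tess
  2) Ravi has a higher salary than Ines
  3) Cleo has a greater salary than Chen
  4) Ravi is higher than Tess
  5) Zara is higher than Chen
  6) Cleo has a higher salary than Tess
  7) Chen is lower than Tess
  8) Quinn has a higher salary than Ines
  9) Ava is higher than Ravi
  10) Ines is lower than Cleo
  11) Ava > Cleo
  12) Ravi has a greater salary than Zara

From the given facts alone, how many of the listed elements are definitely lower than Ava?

6

From Ava the given relations immediately reach Cleo, Ravi.
From those, Chen, Tess, Ines, Zara — 6 in total.
No other element is forced below Ava by the given relations, so the count is 6.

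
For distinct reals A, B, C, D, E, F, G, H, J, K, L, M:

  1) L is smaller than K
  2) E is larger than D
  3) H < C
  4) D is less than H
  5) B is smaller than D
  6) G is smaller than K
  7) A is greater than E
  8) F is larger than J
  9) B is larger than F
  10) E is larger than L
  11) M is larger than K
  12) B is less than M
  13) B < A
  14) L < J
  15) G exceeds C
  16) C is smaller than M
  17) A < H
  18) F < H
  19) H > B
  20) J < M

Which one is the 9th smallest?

C

Chaining the given pairs: L < J < F < B < D < E < A < H < C < G < K < M.
Counting 9 from the smallest end gives C.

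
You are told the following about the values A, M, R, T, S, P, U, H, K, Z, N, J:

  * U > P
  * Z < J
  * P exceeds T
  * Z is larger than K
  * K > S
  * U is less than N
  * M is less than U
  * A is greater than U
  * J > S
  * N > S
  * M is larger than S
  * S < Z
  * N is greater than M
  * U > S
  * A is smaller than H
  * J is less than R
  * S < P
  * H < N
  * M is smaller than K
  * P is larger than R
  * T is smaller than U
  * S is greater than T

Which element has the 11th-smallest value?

Chaining the given pairs: T < S < M < K < Z < J < R < P < U < A < H < N.
The 11th smallest is H.

H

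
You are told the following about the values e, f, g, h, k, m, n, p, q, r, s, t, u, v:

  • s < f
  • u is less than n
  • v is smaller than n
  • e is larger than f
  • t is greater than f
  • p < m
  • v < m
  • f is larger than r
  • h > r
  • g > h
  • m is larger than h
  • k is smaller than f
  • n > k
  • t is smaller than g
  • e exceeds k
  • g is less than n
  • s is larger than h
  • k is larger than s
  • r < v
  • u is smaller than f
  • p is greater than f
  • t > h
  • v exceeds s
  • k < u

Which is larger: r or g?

Following the relations from r: r < h < s < k < u < f < t < g.
So r < g; g is the larger of the two.

g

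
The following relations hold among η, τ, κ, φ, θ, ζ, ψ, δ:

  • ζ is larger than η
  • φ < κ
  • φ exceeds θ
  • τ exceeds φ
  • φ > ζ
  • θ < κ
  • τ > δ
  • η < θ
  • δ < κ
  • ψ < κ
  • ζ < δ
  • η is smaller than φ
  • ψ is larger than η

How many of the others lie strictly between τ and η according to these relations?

Chaining upward from η reaches: ζ, θ, φ, δ, ψ, κ.
Chaining downward from τ reaches: ζ, θ, φ, δ.
Strictly between η and τ are those in both lists: ζ, θ, φ, δ — 4 elements.

4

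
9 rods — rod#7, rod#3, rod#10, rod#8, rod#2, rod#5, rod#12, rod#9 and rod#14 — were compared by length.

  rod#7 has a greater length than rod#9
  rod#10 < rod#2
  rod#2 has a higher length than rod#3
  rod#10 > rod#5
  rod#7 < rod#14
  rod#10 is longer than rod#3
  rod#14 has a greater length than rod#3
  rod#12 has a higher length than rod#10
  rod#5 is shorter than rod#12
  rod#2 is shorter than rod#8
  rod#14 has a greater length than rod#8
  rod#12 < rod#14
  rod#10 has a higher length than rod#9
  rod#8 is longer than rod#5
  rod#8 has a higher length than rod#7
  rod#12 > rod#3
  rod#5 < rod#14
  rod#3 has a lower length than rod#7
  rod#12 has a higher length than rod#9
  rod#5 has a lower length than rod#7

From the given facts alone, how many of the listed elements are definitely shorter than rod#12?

The elements the relations force below rod#12 are rod#5, rod#9, rod#3, rod#10 — no chain reaches any other.
That is 4.

4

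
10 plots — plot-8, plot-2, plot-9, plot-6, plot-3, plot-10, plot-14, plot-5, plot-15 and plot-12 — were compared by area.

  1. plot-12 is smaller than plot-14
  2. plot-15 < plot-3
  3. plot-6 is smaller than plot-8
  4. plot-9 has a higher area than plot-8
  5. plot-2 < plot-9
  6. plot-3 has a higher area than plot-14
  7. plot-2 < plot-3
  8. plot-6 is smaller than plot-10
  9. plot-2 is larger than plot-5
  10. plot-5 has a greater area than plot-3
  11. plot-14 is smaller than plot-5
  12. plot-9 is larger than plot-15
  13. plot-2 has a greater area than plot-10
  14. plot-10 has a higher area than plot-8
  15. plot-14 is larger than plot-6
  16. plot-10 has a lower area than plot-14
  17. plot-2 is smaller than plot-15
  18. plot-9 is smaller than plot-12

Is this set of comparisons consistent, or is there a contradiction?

We have plot-5 < plot-2 stated directly, yet also plot-2 < plot-15 < plot-9 < plot-12 < plot-14 < plot-3 < plot-5 by chaining the others — so plot-2 < plot-5. Contradiction.

inconsistent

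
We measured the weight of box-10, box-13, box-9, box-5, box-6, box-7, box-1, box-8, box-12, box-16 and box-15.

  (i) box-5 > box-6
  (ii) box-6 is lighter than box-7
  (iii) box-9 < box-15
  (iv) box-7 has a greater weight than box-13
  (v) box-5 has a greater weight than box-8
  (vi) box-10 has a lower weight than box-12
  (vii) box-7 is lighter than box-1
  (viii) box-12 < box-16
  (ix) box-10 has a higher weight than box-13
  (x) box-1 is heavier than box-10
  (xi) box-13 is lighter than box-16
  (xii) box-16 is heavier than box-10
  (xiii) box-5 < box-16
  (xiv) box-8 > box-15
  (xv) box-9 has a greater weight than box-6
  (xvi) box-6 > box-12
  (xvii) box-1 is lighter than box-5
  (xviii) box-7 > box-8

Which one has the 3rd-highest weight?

box-1

Chaining the given pairs: box-13 < box-10 < box-12 < box-6 < box-9 < box-15 < box-8 < box-7 < box-1 < box-5 < box-16.
The 3rd largest is box-1.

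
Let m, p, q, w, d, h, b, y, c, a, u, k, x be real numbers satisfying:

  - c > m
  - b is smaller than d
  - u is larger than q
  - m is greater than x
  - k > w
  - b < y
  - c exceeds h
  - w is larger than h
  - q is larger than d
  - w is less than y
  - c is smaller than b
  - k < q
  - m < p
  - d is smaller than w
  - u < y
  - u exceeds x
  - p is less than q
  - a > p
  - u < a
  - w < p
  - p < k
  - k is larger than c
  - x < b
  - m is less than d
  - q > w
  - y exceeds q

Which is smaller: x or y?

x

x < m and m < c give x < c.
Then c < b extends the chain to b.
Then b < d extends the chain to d.
With d < w: x < m < c < b < d < w.
Then w < p extends the chain to p.
With p < k: x < m < c < b < d < w < p < k.
With k < q: x < m < c < b < d < w < p < k < q.
With q < u: x < m < c < b < d < w < p < k < q < u.
With u < y: x < m < c < b < d < w < p < k < q < u < y.
So x < y; x is the smaller of the two.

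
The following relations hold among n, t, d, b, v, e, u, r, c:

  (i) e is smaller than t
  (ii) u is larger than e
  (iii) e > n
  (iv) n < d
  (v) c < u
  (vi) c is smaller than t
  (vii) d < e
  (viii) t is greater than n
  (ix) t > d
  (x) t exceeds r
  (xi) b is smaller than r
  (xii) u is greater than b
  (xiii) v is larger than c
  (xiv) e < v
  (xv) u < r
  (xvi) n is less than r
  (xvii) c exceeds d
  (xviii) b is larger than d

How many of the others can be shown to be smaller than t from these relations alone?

From t the given relations immediately reach n, d, e, c, r.
From those, b, u — 7 in total.
Nothing else is reachable below t; 7 in all.

7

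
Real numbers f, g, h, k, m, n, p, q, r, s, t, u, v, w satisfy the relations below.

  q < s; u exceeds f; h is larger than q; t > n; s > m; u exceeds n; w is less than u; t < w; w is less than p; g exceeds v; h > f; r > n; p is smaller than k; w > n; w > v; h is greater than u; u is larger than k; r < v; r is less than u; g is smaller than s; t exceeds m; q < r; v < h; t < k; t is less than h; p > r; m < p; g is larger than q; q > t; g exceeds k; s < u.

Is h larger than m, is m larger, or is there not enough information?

The relevant relations are m < t; t < q; q < r; r < v; v < w; w < p; p < k; k < g; g < s; s < u; u < h.
Chaining these gives m < t < q < r < v < w < p < k < g < s < u < h.
So h is larger.

h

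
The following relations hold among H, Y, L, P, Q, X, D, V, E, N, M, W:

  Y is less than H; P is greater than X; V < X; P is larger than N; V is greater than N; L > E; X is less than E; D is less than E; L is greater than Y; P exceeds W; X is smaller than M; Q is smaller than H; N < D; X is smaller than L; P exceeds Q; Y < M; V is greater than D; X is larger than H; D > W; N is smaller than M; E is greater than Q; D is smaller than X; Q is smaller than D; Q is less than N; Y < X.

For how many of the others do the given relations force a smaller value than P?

8

From P the given relations immediately reach Q, N, W, X.
From those, Y, D, V, H — 8 in total.
No other element is forced below P by the given relations, so the count is 8.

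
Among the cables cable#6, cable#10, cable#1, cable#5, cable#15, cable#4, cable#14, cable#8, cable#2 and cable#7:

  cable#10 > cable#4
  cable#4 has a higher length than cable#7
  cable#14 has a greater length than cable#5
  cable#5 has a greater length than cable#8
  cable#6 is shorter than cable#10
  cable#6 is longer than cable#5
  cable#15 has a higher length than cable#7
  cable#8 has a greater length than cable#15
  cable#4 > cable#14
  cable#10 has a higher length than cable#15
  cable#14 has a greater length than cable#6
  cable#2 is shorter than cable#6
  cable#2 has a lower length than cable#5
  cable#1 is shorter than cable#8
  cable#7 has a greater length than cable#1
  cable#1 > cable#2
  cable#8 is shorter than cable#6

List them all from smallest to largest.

Nothing is placed below cable#2, so it is least; from there cable#2 < cable#1; cable#1 < cable#7; cable#7 < cable#15; cable#15 < cable#8; cable#8 < cable#5; cable#5 < cable#6; cable#6 < cable#14; cable#14 < cable#4; cable#4 < cable#10, each given directly.

cable#2 < cable#1 < cable#7 < cable#15 < cable#8 < cable#5 < cable#6 < cable#14 < cable#4 < cable#10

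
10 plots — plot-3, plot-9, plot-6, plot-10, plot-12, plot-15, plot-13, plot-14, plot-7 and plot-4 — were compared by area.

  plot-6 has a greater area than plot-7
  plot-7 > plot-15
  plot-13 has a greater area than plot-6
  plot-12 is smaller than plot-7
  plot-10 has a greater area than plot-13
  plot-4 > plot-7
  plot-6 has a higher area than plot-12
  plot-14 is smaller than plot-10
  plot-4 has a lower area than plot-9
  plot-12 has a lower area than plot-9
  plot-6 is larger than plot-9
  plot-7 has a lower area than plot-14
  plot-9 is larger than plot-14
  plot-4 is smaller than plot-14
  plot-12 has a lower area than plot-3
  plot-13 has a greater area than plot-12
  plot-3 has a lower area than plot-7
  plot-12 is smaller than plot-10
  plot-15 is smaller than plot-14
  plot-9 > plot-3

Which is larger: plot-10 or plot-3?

plot-3 < plot-7 and plot-7 < plot-4 give plot-3 < plot-4.
With plot-4 < plot-14: plot-3 < plot-7 < plot-4 < plot-14.
With plot-14 < plot-9: plot-3 < plot-7 < plot-4 < plot-14 < plot-9.
With plot-9 < plot-6: plot-3 < plot-7 < plot-4 < plot-14 < plot-9 < plot-6.
With plot-6 < plot-13: plot-3 < plot-7 < plot-4 < plot-14 < plot-9 < plot-6 < plot-13.
With plot-13 < plot-10: plot-3 < plot-7 < plot-4 < plot-14 < plot-9 < plot-6 < plot-13 < plot-10.
So plot-3 < plot-10; plot-10 is the larger of the two.

plot-10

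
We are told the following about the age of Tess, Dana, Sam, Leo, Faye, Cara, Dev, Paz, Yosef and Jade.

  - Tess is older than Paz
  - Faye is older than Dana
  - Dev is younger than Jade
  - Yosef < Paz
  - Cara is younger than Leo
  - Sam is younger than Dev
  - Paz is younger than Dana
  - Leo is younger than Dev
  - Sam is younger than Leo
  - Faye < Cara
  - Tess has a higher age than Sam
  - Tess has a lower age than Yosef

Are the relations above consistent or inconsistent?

Chaining the given relations yields Tess < Yosef < Paz, so Tess < Paz. But one relation states Paz < Tess. These cannot both hold.

inconsistent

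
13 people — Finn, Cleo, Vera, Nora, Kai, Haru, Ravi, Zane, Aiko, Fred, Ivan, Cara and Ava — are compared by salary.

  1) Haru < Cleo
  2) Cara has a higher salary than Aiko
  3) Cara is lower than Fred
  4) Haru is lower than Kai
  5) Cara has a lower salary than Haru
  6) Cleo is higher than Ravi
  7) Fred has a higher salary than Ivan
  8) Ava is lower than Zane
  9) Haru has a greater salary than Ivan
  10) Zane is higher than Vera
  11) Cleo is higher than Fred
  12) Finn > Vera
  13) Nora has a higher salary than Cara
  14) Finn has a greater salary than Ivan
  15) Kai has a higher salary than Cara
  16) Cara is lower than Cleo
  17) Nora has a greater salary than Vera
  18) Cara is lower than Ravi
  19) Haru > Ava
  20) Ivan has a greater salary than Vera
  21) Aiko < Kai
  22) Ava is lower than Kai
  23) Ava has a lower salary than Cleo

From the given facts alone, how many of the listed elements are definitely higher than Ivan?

5

From Ivan the given relations immediately reach Fred, Haru, Finn.
From those, Kai, Cleo — 5 in total.
Nothing else is reachable above Ivan; 5 in all.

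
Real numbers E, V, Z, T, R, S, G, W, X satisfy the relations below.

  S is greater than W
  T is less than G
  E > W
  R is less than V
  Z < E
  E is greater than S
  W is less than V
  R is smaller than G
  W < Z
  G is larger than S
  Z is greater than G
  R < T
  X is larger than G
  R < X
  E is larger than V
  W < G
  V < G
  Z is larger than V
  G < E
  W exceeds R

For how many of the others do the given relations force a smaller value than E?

Directly below E: W, V, S, G, Z.
One step further: R, T (7 so far).
No other element is forced below E by the given relations, so the count is 7.

7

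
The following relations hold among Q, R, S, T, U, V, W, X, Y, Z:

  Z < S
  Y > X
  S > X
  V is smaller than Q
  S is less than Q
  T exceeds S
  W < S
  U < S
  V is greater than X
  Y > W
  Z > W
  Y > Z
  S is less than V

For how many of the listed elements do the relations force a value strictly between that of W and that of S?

Chaining upward from W reaches: Z, V, Y, T, Q.
Chaining downward from S reaches: Z, U, X.
Strictly between W and S are those in both lists: Z — 1 element.

1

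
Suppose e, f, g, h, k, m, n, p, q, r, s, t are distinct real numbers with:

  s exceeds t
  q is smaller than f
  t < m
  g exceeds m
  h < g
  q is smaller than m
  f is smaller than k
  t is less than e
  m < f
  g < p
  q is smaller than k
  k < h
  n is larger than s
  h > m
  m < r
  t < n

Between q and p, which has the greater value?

p

Chaining the given relations: q < m < f < k < h < g < p.
So q < p; p is the larger of the two.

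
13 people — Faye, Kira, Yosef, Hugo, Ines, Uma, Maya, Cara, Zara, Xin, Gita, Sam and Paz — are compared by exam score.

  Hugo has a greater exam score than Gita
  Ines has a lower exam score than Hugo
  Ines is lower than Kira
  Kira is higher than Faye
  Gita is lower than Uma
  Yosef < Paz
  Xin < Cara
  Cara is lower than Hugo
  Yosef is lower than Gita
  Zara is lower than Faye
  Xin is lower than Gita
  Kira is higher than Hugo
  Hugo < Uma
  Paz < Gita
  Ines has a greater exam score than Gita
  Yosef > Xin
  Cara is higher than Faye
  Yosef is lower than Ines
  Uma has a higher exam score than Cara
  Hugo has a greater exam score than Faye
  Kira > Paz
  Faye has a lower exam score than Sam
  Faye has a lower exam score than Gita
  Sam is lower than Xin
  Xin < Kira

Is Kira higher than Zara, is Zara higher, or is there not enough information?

Zara < Faye and Faye < Sam give Zara < Sam.
With Sam < Xin: Zara < Faye < Sam < Xin.
With Xin < Yosef: Zara < Faye < Sam < Xin < Yosef.
With Yosef < Paz: Zara < Faye < Sam < Xin < Yosef < Paz.
Then Paz < Gita extends the chain to Gita.
With Gita < Ines: Zara < Faye < Sam < Xin < Yosef < Paz < Gita < Ines.
Then Ines < Hugo extends the chain to Hugo.
Then Hugo < Kira extends the chain to Kira.
So Kira is higher.

Kira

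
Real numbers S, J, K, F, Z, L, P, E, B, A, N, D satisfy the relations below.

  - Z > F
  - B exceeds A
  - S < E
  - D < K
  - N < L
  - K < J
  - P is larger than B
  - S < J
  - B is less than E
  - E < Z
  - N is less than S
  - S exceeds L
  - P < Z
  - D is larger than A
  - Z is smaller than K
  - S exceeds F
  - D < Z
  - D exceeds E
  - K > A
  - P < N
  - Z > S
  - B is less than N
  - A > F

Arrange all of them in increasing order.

F < A < B < P < N < L < S < E < D < Z < K < J

Nothing is placed below F, so it is least; from there F < A; A < B; B < P; P < N; N < L; L < S; S < E; E < D; D < Z; Z < K; K < J, each given directly.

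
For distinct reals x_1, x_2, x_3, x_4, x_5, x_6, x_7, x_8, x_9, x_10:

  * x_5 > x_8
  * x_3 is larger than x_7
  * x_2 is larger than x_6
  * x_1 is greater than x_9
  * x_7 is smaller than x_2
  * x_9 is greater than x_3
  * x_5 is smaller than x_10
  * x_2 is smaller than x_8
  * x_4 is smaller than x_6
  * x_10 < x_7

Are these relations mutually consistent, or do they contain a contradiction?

inconsistent

We have x_7 < x_2 stated directly, yet also x_2 < x_8 < x_5 < x_10 < x_7 by chaining the others — so x_2 < x_7. Contradiction.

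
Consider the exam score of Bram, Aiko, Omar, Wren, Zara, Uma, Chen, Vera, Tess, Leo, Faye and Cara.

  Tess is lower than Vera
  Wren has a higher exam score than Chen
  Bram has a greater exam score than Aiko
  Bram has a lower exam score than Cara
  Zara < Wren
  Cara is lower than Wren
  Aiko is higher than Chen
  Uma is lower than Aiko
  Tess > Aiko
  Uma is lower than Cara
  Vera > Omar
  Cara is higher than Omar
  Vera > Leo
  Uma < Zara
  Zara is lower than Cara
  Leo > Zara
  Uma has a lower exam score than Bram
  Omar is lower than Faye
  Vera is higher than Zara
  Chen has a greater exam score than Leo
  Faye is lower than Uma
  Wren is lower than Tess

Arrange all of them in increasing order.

Each adjacent pair is fixed by a given relation: Omar < Faye; Faye < Uma; Uma < Zara; Zara < Leo; Leo < Chen; Chen < Aiko; Aiko < Bram; Bram < Cara; Cara < Wren; Wren < Tess; Tess < Vera. Chaining them end to end gives the full order.

Omar < Faye < Uma < Zara < Leo < Chen < Aiko < Bram < Cara < Wren < Tess < Vera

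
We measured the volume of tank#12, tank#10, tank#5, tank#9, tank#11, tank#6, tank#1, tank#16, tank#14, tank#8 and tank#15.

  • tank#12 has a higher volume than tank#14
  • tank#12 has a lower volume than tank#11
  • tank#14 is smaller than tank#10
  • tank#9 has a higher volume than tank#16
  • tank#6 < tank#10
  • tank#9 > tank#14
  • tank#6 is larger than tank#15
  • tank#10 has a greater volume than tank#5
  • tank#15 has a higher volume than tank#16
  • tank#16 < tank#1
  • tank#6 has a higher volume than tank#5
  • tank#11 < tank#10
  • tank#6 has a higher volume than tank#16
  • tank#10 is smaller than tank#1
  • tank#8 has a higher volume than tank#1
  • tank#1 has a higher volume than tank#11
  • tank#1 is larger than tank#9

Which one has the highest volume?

tank#14 is not greatest since tank#14 < tank#12; tank#16 is not greatest since tank#16 < tank#15; tank#15 is not greatest since tank#15 < tank#6; tank#12 is not greatest since tank#12 < tank#11; tank#5 is not greatest since tank#5 < tank#6; tank#9 is not greatest since tank#9 < tank#1; tank#6 is not greatest since tank#6 < tank#10; tank#11 is not greatest since tank#11 < tank#1; tank#10 is not greatest since tank#10 < tank#1; tank#1 is not greatest since tank#1 < tank#8.
Only tank#8 has nothing above it, so tank#8 is the highest volume.

tank#8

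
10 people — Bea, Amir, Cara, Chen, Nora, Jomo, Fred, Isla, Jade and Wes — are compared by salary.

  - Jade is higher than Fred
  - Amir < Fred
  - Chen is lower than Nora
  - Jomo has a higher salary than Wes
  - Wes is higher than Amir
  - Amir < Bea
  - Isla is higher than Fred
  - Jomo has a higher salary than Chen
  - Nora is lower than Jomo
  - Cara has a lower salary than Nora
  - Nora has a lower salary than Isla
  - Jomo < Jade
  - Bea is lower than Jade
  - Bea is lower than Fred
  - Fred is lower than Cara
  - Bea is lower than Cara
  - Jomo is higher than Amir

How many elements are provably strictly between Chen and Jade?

The relations place Chen below Jade. An element lies strictly between them when it is forced above Chen and also forced below Jade.
Above Chen: {Nora, Isla, Jomo}. Below Jade: {Amir, Bea, Fred, Cara, Nora, Wes, Jomo}.
Intersection: {Nora, Jomo} — 2.

2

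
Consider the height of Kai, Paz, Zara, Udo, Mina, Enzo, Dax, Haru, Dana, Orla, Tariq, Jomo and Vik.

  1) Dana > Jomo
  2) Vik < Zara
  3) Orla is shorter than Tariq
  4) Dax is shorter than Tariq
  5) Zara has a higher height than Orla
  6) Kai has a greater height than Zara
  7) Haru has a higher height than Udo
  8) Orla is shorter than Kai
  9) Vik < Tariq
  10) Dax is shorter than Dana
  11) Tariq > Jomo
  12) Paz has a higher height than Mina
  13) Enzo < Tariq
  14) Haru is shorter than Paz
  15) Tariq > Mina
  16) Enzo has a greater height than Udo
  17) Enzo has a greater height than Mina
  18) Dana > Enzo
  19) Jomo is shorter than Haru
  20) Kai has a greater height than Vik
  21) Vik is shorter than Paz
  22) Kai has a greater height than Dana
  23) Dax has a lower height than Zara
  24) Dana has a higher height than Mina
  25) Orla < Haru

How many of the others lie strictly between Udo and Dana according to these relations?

1

The relations place Udo below Dana. An element lies strictly between them when it is forced above Udo and also forced below Dana.
Above Udo: {Enzo, Haru, Paz, Kai, Tariq}. Below Dana: {Mina, Dax, Enzo, Jomo}.
Intersection: {Enzo} — 1.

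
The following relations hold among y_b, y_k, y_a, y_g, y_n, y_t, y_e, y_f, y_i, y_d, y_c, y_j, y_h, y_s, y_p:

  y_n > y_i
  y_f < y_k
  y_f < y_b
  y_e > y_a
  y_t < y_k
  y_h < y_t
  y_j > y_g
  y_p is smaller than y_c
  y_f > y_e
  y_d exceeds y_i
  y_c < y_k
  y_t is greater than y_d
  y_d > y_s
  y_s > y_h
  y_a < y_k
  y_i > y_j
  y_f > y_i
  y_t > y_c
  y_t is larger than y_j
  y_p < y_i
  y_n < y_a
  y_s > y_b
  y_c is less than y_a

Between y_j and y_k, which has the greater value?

y_j < y_i and y_i < y_n give y_j < y_n.
Then y_n < y_a extends the chain to y_a.
Then y_a < y_e extends the chain to y_e.
Then y_e < y_f extends the chain to y_f.
With y_f < y_b: y_j < y_i < y_n < y_a < y_e < y_f < y_b.
With y_b < y_s: y_j < y_i < y_n < y_a < y_e < y_f < y_b < y_s.
Then y_s < y_d extends the chain to y_d.
With y_d < y_t: y_j < y_i < y_n < y_a < y_e < y_f < y_b < y_s < y_d < y_t.
Then y_t < y_k extends the chain to y_k.
So y_j < y_k; y_k is the larger of the two.

y_k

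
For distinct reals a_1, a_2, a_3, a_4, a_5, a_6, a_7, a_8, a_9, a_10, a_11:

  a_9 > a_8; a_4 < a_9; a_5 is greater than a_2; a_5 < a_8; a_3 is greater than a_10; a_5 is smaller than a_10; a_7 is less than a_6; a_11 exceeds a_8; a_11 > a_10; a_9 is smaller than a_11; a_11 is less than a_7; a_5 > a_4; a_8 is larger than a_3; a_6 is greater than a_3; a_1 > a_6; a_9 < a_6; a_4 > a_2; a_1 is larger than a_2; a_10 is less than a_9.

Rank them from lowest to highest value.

The consecutive links are each given: a_2 < a_4; a_4 < a_5; a_5 < a_10; a_10 < a_3; a_3 < a_8; a_8 < a_9; a_9 < a_11; a_11 < a_7; a_7 < a_6; a_6 < a_1.

a_2 < a_4 < a_5 < a_10 < a_3 < a_8 < a_9 < a_11 < a_7 < a_6 < a_1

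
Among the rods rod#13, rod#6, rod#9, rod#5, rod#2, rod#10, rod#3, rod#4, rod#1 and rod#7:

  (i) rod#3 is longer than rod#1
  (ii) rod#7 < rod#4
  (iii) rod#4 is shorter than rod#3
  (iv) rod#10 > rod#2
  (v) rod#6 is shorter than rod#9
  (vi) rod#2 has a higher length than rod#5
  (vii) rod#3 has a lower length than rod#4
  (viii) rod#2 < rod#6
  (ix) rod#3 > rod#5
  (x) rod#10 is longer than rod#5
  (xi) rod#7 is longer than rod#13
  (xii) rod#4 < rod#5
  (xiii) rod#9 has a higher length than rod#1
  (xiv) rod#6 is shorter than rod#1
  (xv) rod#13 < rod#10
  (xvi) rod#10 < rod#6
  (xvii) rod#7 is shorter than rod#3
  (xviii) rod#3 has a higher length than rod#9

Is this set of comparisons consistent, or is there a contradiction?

We have rod#3 < rod#4 stated directly, yet also rod#4 < rod#5 < rod#2 < rod#10 < rod#6 < rod#1 < rod#9 < rod#3 by chaining the others — so rod#4 < rod#3. Contradiction.

inconsistent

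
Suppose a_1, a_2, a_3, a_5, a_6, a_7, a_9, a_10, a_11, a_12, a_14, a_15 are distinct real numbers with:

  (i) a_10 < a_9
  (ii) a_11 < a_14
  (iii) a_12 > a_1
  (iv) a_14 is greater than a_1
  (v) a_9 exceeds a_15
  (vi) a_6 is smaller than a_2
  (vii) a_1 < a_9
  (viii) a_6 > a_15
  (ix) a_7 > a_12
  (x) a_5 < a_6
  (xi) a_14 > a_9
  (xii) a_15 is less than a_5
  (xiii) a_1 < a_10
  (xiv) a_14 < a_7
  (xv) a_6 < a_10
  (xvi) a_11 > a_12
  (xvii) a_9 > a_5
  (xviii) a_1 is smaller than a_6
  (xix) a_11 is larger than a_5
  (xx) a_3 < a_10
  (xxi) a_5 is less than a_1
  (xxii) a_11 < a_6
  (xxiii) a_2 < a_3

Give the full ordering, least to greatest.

a_15 < a_5 < a_1 < a_12 < a_11 < a_6 < a_2 < a_3 < a_10 < a_9 < a_14 < a_7

Nothing is placed below a_15, so it is least; from there a_15 < a_5; a_5 < a_1; a_1 < a_12; a_12 < a_11; a_11 < a_6; a_6 < a_2; a_2 < a_3; a_3 < a_10; a_10 < a_9; a_9 < a_14; a_14 < a_7, each given directly.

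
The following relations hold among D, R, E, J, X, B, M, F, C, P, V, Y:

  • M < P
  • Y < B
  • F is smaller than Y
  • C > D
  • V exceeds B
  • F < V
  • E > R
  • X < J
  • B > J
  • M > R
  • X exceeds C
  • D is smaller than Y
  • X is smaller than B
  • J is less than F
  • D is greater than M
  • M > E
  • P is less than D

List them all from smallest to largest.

R < E < M < P < D < C < X < J < F < Y < B < V

Nothing is placed below R, so it is least; from there R < E; E < M; M < P; P < D; D < C; C < X; X < J; J < F; F < Y; Y < B; B < V, each given directly.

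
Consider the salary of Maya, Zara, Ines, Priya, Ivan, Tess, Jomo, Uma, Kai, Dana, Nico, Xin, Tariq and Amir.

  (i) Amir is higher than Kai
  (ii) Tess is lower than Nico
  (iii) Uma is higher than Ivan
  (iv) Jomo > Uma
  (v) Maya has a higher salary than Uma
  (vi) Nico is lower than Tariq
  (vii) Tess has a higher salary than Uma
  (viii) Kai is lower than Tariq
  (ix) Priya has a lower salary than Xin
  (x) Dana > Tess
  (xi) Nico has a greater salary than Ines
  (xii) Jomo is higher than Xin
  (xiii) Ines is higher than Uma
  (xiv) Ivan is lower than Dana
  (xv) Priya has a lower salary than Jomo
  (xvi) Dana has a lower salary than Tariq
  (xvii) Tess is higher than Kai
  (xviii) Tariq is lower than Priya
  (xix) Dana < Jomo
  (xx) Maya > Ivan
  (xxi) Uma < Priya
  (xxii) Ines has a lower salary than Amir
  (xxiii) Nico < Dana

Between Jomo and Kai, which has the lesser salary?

Kai

Kai < Tess and Tess < Nico give Kai < Nico.
Then Nico < Dana extends the chain to Dana.
With Dana < Tariq: Kai < Tess < Nico < Dana < Tariq.
Then Tariq < Priya extends the chain to Priya.
Then Priya < Xin extends the chain to Xin.
Then Xin < Jomo extends the chain to Jomo.
So Kai < Jomo; Kai is the lower of the two.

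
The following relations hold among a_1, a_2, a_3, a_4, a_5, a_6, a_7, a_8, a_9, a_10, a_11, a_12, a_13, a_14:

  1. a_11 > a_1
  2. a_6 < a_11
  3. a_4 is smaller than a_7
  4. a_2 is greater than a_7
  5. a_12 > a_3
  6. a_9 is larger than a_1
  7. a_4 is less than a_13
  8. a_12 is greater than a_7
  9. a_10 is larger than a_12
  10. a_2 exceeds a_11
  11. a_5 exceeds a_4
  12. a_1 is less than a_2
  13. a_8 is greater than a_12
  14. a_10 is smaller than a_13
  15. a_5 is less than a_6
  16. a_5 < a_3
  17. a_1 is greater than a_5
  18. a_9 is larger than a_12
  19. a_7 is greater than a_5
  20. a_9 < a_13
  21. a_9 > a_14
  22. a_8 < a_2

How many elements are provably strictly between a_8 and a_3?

1

Chaining upward from a_3 reaches: a_12, a_9, a_10, a_2, a_13.
Chaining downward from a_8 reaches: a_4, a_5, a_7, a_12.
Strictly between a_3 and a_8 are those in both lists: a_12 — 1 element.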